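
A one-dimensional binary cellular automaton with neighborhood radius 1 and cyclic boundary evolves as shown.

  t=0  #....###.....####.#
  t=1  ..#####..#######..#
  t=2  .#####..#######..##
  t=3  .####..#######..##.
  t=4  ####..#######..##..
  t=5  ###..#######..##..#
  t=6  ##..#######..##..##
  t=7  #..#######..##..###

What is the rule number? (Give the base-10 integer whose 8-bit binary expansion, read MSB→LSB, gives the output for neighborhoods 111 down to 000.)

143

  ###|#  b7=1 t=0,i=6
  ##.|.  b6=0 t=0,i=0
  #.#|.  b5=0 t=0,i=17
  #..|.  b4=0 t=0,i=1
  .##|#  b3=1 t=0,i=5
  .#.|#  b2=1 t=1,i=18
  ..#|#  b1=1 t=0,i=4
  ...|#  b0=1 t=0,i=2
  bits 10001111 = 143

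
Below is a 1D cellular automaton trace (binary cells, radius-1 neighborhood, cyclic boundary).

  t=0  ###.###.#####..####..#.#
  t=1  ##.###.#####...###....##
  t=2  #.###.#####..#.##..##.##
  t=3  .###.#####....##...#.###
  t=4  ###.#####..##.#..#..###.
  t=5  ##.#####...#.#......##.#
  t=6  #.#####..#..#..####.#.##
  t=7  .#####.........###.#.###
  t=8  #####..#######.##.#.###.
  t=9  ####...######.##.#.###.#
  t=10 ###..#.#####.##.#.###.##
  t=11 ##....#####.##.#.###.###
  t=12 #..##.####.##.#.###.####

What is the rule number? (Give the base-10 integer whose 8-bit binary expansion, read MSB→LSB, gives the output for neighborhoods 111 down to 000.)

169

  nb ###: next=#  (t=0,i=0, bit7=1)
  nb ##.: next=.  (t=0,i=2, bit6=0)
  nb #.#: next=#  (t=0,i=3, bit5=1)
  nb #..: next=.  (t=0,i=13, bit4=0)
  nb .##: next=#  (t=0,i=4, bit3=1)
  nb .#.: next=.  (t=0,i=21, bit2=0)
  nb ..#: next=.  (t=0,i=14, bit1=0)
  nb ...: next=#  (t=1,i=13, bit0=1)
  bits 10101001 = 169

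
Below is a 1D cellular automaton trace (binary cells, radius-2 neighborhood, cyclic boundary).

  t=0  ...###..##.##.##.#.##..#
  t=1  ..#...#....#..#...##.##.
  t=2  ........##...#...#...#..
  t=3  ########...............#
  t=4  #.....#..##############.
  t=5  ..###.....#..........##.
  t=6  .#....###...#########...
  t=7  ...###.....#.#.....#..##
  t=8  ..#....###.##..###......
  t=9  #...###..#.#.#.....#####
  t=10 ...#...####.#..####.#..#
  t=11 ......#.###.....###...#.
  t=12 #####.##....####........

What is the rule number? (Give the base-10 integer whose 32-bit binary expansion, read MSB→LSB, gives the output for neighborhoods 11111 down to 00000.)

  ##### -> .   bit 31 = 0  t=3,i=1
  ####. -> #   bit 30 = 1  t=3,i=6
  ###.# -> #   bit 29 = 1  t=4,i=22
  ###.. -> .   bit 28 = 0  t=0,i=5
  ##.## -> .   bit 27 = 0  t=0,i=10
  ##.#. -> .   bit 26 = 0  t=0,i=16
  ##..# -> #   bit 25 = 1  t=0,i=6
  ##... -> .   bit 24 = 0  t=1,i=23
  #.### -> .   bit 23 = 0  t=11,i=8
  #.##. -> #   bit 22 = 1  t=0,i=11
  #.#.# -> .   bit 21 = 0  t=0,i=17
  #.#.. -> .   bit 20 = 0  t=4,i=0
  #..## -> .   bit 19 = 0  t=0,i=7
  #..#. -> #   bit 18 = 1  t=0,i=22
  #...# -> .   bit 17 = 0  t=0,i=1
  #.... -> #   bit 16 = 1  t=1,i=8
  .#### -> #   bit 15 = 1  t=3,i=0
  .###. -> .   bit 14 = 0  t=0,i=4
  .##.# -> .   bit 13 = 0  t=0,i=9
  .##.. -> .   bit 12 = 0  t=0,i=20
  .#.## -> #   bit 11 = 1  t=0,i=18
  .#.#. -> #   bit 10 = 1  t=7,i=12
  .#..# -> .   bit 9 = 0  t=1,i=12
  .#... -> .   bit 8 = 0  t=0,i=0
  ..### -> .   bit 7 = 0  t=0,i=3
  ..##. -> .   bit 6 = 0  t=0,i=8
  ..#.# -> #   bit 5 = 1  t=7,i=11
  ..#.. -> .   bit 4 = 0  t=0,i=23
  ...## -> #   bit 3 = 1  t=0,i=2
  ...#. -> .   bit 2 = 0  t=1,i=1
  ....# -> #   bit 1 = 1  t=1,i=9
  ..... -> #   bit 0 = 1  t=2,i=0
  bits 01100010010001011000110000101011 = 1648725035

1648725035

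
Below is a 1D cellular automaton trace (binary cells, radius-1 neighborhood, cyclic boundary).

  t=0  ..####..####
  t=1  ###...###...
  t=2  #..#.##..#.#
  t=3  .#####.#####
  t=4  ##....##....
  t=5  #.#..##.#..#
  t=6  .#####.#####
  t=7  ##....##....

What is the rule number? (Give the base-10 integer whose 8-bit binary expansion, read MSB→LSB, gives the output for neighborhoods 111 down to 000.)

62

  ### -> .   bit 7 = 0  t=0,i=3
  ##. -> .   bit 6 = 0  t=0,i=5
  #.# -> #   bit 5 = 1  t=2,i=4
  #.. -> #   bit 4 = 1  t=0,i=0
  .## -> #   bit 3 = 1  t=0,i=2
  .#. -> #   bit 2 = 1  t=2,i=3
  ..# -> #   bit 1 = 1  t=0,i=1
  ... -> .   bit 0 = 0  t=1,i=4
  bits 00111110 = 62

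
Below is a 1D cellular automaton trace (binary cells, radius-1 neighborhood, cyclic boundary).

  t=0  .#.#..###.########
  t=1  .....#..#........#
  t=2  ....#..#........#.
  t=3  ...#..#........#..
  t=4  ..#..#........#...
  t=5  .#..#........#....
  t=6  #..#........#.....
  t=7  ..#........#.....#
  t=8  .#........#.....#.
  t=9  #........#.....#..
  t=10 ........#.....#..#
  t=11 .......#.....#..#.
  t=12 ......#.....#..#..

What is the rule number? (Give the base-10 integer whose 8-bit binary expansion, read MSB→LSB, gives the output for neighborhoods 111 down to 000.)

  [7] ### => .  t=0,i=7
  [6] ##. => #  t=0,i=8
  [5] #.# => .  t=0,i=0
  [4] #.. => .  t=0,i=4
  [3] .## => .  t=0,i=6
  [2] .#. => .  t=0,i=1
  [1] ..# => #  t=0,i=5
  [0] ... => .  t=1,i=1
  bits 01000010 = 66

66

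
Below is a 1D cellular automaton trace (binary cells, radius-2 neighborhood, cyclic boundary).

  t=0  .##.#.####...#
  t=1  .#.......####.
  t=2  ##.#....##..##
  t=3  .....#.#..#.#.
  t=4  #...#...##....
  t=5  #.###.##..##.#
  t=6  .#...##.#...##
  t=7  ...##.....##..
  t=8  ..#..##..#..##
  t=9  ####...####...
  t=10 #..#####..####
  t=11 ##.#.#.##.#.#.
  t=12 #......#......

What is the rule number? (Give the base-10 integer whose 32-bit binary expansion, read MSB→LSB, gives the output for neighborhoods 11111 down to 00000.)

  ##### -> #   bit 31 = 1  t=10,i=5
  ####. -> .   bit 30 = 0  t=0,i=8
  ###.# -> .   bit 29 = 0  t=2,i=1
  ###.. -> #   bit 28 = 1  t=0,i=9
  ##.## -> #   bit 27 = 1  t=5,i=1
  ##.#. -> .   bit 26 = 0  t=0,i=3
  ##..# -> #   bit 25 = 1  t=1,i=13
  ##... -> #   bit 24 = 1  t=0,i=10
  #.### -> .   bit 23 = 0  t=0,i=6
  #.##. -> #   bit 22 = 1  t=0,i=1
  #.#.# -> .   bit 21 = 0  t=0,i=4
  #.#.. -> .   bit 20 = 0  t=2,i=3
  #..## -> .   bit 19 = 0  t=2,i=11
  #..#. -> #   bit 18 = 1  t=1,i=0
  #...# -> #   bit 17 = 1  t=0,i=11
  #.... -> #   bit 16 = 1  t=1,i=3
  .#### -> .   bit 15 = 0  t=0,i=7
  .###. -> .   bit 14 = 0  t=5,i=3
  .##.# -> .   bit 13 = 0  t=0,i=2
  .##.. -> .   bit 12 = 0  t=2,i=9
  .#.## -> .   bit 11 = 0  t=0,i=0
  .#.#. -> .   bit 10 = 0  t=3,i=6
  .#..# -> #   bit 9 = 1  t=3,i=8
  .#... -> .   bit 8 = 0  t=1,i=2
  ..### -> #   bit 7 = 1  t=1,i=9
  ..##. -> .   bit 6 = 0  t=2,i=8
  ..#.# -> .   bit 5 = 0  t=0,i=13
  ..#.. -> #   bit 4 = 1  t=1,i=1
  ...## -> #   bit 3 = 1  t=1,i=8
  ...#. -> #   bit 2 = 1  t=0,i=12
  ....# -> .   bit 1 = 0  t=1,i=7
  ..... -> .   bit 0 = 0  t=1,i=4
  bits 10011011010001110000001010011100 = 2605122204

2605122204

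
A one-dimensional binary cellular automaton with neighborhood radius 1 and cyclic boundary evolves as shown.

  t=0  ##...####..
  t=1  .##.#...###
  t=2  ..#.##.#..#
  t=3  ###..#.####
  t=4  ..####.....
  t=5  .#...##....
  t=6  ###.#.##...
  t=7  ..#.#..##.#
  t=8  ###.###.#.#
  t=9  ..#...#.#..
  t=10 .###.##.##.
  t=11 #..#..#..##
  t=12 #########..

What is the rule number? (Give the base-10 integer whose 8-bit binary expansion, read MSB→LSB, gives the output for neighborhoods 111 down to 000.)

  ###|.  b7=0 t=0,i=6
  ##.|#  b6=1 t=0,i=1
  #.#|.  b5=0 t=1,i=0
  #..|#  b4=1 t=0,i=2
  .##|.  b3=0 t=0,i=0
  .#.|#  b2=1 t=1,i=4
  ..#|#  b1=1 t=0,i=4
  ...|.  b0=0 t=0,i=3
  bits 01010110 = 86

86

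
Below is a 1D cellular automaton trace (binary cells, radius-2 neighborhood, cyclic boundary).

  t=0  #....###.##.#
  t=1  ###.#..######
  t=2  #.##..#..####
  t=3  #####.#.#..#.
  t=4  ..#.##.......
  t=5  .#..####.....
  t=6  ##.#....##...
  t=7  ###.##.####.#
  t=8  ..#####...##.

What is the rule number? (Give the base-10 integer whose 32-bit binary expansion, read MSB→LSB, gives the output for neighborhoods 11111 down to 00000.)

  #####|#  b31=1 t=1,i=0
  ####.|.  b30=0 t=1,i=1
  ###.#|#  b29=1 t=0,i=7
  ###..|.  b28=0 t=5,i=7
  ##.##|#  b27=1 t=0,i=8
  ##.#.|#  b26=1 t=1,i=3
  ##..#|#  b25=1 t=2,i=4
  ##...|#  b24=1 t=0,i=1
  #.###|.  b23=0 t=3,i=0
  #.##.|#  b22=1 t=0,i=9
  #.#.#|.  b21=0 t=3,i=6
  #.#..|.  b20=0 t=1,i=4
  #..##|#  b19=1 t=1,i=6
  #..#.|.  b18=0 t=2,i=5
  #...#|.  b17=0 t=6,i=11
  #....|#  b16=1 t=0,i=2
  .####|.  b15=0 t=1,i=8
  .###.|.  b14=0 t=0,i=6
  .##.#|#  b13=1 t=0,i=10
  .##..|#  b12=1 t=0,i=0
  .#.##|.  b11=0 t=3,i=12
  .#.#.|.  b10=0 t=3,i=7
  .#..#|.  b9=0 t=1,i=5
  .#...|#  b8=1 t=6,i=4
  ..###|.  b7=0 t=0,i=5
  ..##.|#  b6=1 t=6,i=0
  ..#.#|.  b5=0 t=3,i=11
  ..#..|#  b4=1 t=2,i=6
  ...##|#  b3=1 t=0,i=4
  ...#.|#  b2=1 t=4,i=1
  ....#|.  b1=0 t=0,i=3
  .....|.  b0=0 t=4,i=8
  bits 10101111010010010011000101011100 = 2940809564

2940809564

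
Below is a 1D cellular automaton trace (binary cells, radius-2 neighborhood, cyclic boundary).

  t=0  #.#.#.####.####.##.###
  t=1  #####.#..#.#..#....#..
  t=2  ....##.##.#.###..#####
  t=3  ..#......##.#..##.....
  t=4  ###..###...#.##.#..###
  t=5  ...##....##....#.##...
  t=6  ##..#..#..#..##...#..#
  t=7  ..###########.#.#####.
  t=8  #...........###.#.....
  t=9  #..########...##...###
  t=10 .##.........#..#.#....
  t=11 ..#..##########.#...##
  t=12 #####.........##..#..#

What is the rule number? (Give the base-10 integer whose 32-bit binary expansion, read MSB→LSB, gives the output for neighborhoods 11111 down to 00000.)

648943127

  nb #####: next=.  (t=1,i=2, bit31=0)
  nb ####.: next=.  (t=0,i=8, bit30=0)
  nb ###.#: next=#  (t=0,i=0, bit29=1)
  nb ###..: next=.  (t=2,i=14, bit28=0)
  nb ##.##: next=.  (t=0,i=10, bit27=0)
  nb ##.#.: next=#  (t=0,i=1, bit26=1)
  nb ##..#: next=#  (t=2,i=15, bit25=1)
  nb ##...: next=.  (t=2,i=0, bit24=0)
  nb #.###: next=#  (t=0,i=6, bit23=1)
  nb #.##.: next=.  (t=0,i=16, bit22=0)
  nb #.#.#: next=#  (t=0,i=2, bit21=1)
  nb #.#..: next=.  (t=1,i=6, bit20=0)
  nb #..##: next=#  (t=1,i=21, bit19=1)
  nb #..#.: next=#  (t=1,i=8, bit18=1)
  nb #...#: next=#  (t=4,i=9, bit17=1)
  nb #....: next=.  (t=1,i=16, bit16=0)
  nb .####: next=.  (t=0,i=7, bit15=0)
  nb .###.: next=.  (t=2,i=13, bit14=0)
  nb .##.#: next=.  (t=0,i=17, bit13=0)
  nb .##..: next=#  (t=3,i=16, bit12=1)
  nb .#.##: next=.  (t=0,i=5, bit11=0)
  nb .#.#.: next=#  (t=0,i=3, bit10=1)
  nb .#..#: next=#  (t=1,i=7, bit9=1)
  nb .#...: next=.  (t=1,i=15, bit8=0)
  nb ..###: next=.  (t=1,i=0, bit7=0)
  nb ..##.: next=.  (t=2,i=4, bit6=0)
  nb ..#.#: next=.  (t=1,i=9, bit5=0)
  nb ..#..: next=#  (t=1,i=14, bit4=1)
  nb ...##: next=.  (t=2,i=3, bit3=0)
  nb ...#.: next=#  (t=1,i=18, bit2=1)
  nb ....#: next=#  (t=1,i=17, bit1=1)
  nb .....: next=#  (t=3,i=5, bit0=1)
  bits 00100110101011100001011000010111 = 648943127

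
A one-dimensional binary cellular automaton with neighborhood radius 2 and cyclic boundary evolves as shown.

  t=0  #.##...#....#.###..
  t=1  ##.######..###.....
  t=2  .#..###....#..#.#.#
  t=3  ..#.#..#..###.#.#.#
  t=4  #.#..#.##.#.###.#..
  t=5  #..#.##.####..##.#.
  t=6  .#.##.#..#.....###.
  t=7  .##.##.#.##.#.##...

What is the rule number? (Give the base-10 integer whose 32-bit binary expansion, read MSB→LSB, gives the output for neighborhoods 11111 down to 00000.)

2770516925

  nb #####: next=#  (t=1,i=5, bit31=1)
  nb ####.: next=.  (t=1,i=7, bit30=0)
  nb ###.#: next=#  (t=3,i=12, bit29=1)
  nb ###..: next=.  (t=0,i=16, bit28=0)
  nb ##.##: next=.  (t=1,i=2, bit27=0)
  nb ##.#.: next=#  (t=3,i=13, bit26=1)
  nb ##..#: next=.  (t=0,i=17, bit25=0)
  nb ##...: next=#  (t=0,i=4, bit24=1)
  nb #.###: next=.  (t=0,i=14, bit23=0)
  nb #.##.: next=.  (t=0,i=2, bit22=0)
  nb #.#.#: next=#  (t=2,i=16, bit21=1)
  nb #.#..: next=.  (t=2,i=1, bit20=0)
  nb #..##: next=.  (t=1,i=10, bit19=0)
  nb #..#.: next=.  (t=0,i=18, bit18=0)
  nb #...#: next=#  (t=0,i=5, bit17=1)
  nb #....: next=.  (t=0,i=9, bit16=0)
  nb .####: next=#  (t=1,i=4, bit15=1)
  nb .###.: next=.  (t=0,i=15, bit14=0)
  nb .##.#: next=#  (t=1,i=1, bit13=1)
  nb .##..: next=#  (t=0,i=3, bit12=1)
  nb .#.##: next=#  (t=0,i=1, bit11=1)
  nb .#.#.: next=.  (t=2,i=0, bit10=0)
  nb .#..#: next=#  (t=2,i=2, bit9=1)
  nb .#...: next=#  (t=0,i=8, bit8=1)
  nb ..###: next=#  (t=1,i=11, bit7=1)
  nb ..##.: next=.  (t=1,i=0, bit6=0)
  nb ..#.#: next=#  (t=0,i=0, bit5=1)
  nb ..#..: next=#  (t=0,i=7, bit4=1)
  nb ...##: next=#  (t=1,i=18, bit3=1)
  nb ...#.: next=#  (t=0,i=6, bit2=1)
  nb ....#: next=.  (t=0,i=10, bit1=0)
  nb .....: next=#  (t=1,i=16, bit0=1)
  bits 10100101001000101011101110111101 = 2770516925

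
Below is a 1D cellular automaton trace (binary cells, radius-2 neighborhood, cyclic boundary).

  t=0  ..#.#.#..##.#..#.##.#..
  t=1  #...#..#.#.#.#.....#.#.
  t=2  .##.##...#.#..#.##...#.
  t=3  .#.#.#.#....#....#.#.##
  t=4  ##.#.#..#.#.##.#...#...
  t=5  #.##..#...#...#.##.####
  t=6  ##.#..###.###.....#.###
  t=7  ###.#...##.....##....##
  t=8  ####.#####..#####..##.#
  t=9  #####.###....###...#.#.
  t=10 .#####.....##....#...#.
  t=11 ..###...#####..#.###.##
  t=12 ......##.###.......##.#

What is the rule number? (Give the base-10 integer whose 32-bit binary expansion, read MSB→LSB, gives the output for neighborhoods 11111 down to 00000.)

3961688923

  ##### -> #   bit 31 = 1  t=5,i=21
  ####. -> #   bit 30 = 1  t=5,i=22
  ###.# -> #   bit 29 = 1  t=5,i=0
  ###.. -> .   bit 28 = 0  t=6,i=12
  ##.## -> #   bit 27 = 1  t=2,i=3
  ##.#. -> #   bit 26 = 1  t=0,i=11
  ##..# -> .   bit 25 = 0  t=5,i=4
  ##... -> .   bit 24 = 0  t=2,i=6
  #.### -> .   bit 23 = 0  t=5,i=19
  #.##. -> .   bit 22 = 0  t=0,i=17
  #.#.# -> #   bit 21 = 1  t=0,i=4
  #.#.. -> .   bit 20 = 0  t=0,i=6
  #..## -> .   bit 19 = 0  t=0,i=8
  #..#. -> .   bit 18 = 0  t=0,i=14
  #...# -> #   bit 17 = 1  t=1,i=2
  #.... -> .   bit 16 = 0  t=0,i=22
  .#### -> #   bit 15 = 1  t=5,i=20
  .###. -> .   bit 14 = 0  t=6,i=7
  .##.# -> .   bit 13 = 0  t=0,i=10
  .##.. -> #   bit 12 = 1  t=2,i=5
  .#.## -> .   bit 11 = 0  t=0,i=16
  .#.#. -> .   bit 10 = 0  t=0,i=3
  .#..# -> #   bit 9 = 1  t=0,i=7
  .#... -> #   bit 8 = 1  t=0,i=21
  ..### -> .   bit 7 = 0  t=6,i=6
  ..##. -> #   bit 6 = 1  t=0,i=9
  ..#.# -> .   bit 5 = 0  t=0,i=2
  ..#.. -> #   bit 4 = 1  t=1,i=4
  ...## -> #   bit 3 = 1  t=4,i=22
  ...#. -> .   bit 2 = 0  t=0,i=1
  ....# -> #   bit 1 = 1  t=0,i=0
  ..... -> #   bit 0 = 1  t=1,i=16
  bits 11101100001000101001001101011011 = 3961688923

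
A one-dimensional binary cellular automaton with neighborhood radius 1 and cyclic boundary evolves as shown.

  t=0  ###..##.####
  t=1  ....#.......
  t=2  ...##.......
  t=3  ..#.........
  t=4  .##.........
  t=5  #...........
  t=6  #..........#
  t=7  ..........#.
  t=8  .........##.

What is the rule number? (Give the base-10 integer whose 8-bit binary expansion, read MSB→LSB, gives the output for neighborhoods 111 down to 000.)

6

  ### -> .   bit 7 = 0  t=0,i=0
  ##. -> .   bit 6 = 0  t=0,i=2
  #.# -> .   bit 5 = 0  t=0,i=7
  #.. -> .   bit 4 = 0  t=0,i=3
  .## -> .   bit 3 = 0  t=0,i=5
  .#. -> #   bit 2 = 1  t=1,i=4
  ..# -> #   bit 1 = 1  t=0,i=4
  ... -> .   bit 0 = 0  t=1,i=0
  bits 00000110 = 6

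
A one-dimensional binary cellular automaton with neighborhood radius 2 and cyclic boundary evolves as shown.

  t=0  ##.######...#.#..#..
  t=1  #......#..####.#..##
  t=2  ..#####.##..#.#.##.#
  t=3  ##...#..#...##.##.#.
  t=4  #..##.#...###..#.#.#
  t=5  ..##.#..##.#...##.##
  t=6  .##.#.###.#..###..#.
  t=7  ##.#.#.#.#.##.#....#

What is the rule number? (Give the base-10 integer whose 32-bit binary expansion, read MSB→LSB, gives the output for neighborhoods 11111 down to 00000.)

  nb #####: next=.  (t=0,i=5, bit31=0)
  nb ####.: next=#  (t=0,i=7, bit30=1)
  nb ###.#: next=.  (t=1,i=13, bit29=0)
  nb ###..: next=.  (t=0,i=8, bit28=0)
  nb ##.##: next=.  (t=0,i=2, bit27=0)
  nb ##.#.: next=#  (t=1,i=14, bit26=1)
  nb ##..#: next=.  (t=2,i=10, bit25=0)
  nb ##...: next=.  (t=0,i=9, bit24=0)
  nb #.###: next=.  (t=0,i=3, bit23=0)
  nb #.##.: next=#  (t=2,i=8, bit22=1)
  nb #.#.#: next=.  (t=2,i=14, bit21=0)
  nb #.#..: next=.  (t=0,i=14, bit20=0)
  nb #..##: next=#  (t=0,i=19, bit19=1)
  nb #..#.: next=.  (t=0,i=16, bit18=0)
  nb #...#: next=#  (t=0,i=10, bit17=1)
  nb #....: next=#  (t=1,i=2, bit16=1)
  nb .####: next=.  (t=0,i=4, bit15=0)
  nb .###.: next=#  (t=1,i=19, bit14=1)
  nb .##.#: next=.  (t=0,i=1, bit13=0)
  nb .##..: next=.  (t=2,i=9, bit12=0)
  nb .#.##: next=#  (t=2,i=15, bit11=1)
  nb .#.#.: next=#  (t=0,i=13, bit10=1)
  nb .#..#: next=#  (t=0,i=15, bit9=1)
  nb .#...: next=.  (t=3,i=9, bit8=0)
  nb ..###: next=.  (t=1,i=10, bit7=0)
  nb ..##.: next=#  (t=0,i=0, bit6=1)
  nb ..#.#: next=#  (t=0,i=12, bit5=1)
  nb ..#..: next=.  (t=0,i=17, bit4=0)
  nb ...##: next=#  (t=3,i=11, bit3=1)
  nb ...#.: next=#  (t=0,i=11, bit2=1)
  nb ....#: next=#  (t=1,i=5, bit1=1)
  nb .....: next=#  (t=1,i=3, bit0=1)
  bits 01000100010010110100111001101111 = 1145785967

1145785967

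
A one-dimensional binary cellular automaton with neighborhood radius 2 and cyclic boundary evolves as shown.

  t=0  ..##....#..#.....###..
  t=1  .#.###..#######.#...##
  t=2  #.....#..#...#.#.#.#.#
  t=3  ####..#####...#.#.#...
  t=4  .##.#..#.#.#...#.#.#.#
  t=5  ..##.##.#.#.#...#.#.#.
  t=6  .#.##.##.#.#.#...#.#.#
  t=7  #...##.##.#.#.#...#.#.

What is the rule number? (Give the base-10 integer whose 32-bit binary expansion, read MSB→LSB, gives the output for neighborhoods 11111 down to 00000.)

1325774617

  #####|.  b31=0 t=1,i=10
  ####.|#  b30=1 t=1,i=13
  ###.#|.  b29=0 t=1,i=14
  ###..|.  b28=0 t=0,i=19
  ##.##|#  b27=1 t=5,i=4
  ##.#.|#  b26=1 t=1,i=0
  ##..#|#  b25=1 t=1,i=6
  ##...|#  b24=1 t=0,i=4
  #.###|.  b23=0 t=1,i=3
  #.##.|.  b22=0 t=2,i=21
  #.#.#|.  b21=0 t=1,i=1
  #.#..|.  b20=0 t=1,i=16
  #..##|.  b19=0 t=1,i=7
  #..#.|#  b18=1 t=0,i=10
  #...#|.  b17=0 t=1,i=18
  #....|#  b16=1 t=0,i=5
  .####|#  b15=1 t=1,i=9
  .###.|.  b14=0 t=0,i=18
  .##.#|#  b13=1 t=1,i=21
  .##..|#  b12=1 t=0,i=3
  .#.##|.  b11=0 t=1,i=2
  .#.#.|#  b10=1 t=2,i=14
  .#..#|#  b9=1 t=0,i=9
  .#...|#  b8=1 t=0,i=12
  ..###|.  b7=0 t=0,i=17
  ..##.|.  b6=0 t=0,i=2
  ..#.#|.  b5=0 t=2,i=13
  ..#..|#  b4=1 t=0,i=8
  ...##|#  b3=1 t=0,i=1
  ...#.|.  b2=0 t=0,i=7
  ....#|.  b1=0 t=0,i=0
  .....|#  b0=1 t=0,i=14
  bits 01001111000001011011011100011001 = 1325774617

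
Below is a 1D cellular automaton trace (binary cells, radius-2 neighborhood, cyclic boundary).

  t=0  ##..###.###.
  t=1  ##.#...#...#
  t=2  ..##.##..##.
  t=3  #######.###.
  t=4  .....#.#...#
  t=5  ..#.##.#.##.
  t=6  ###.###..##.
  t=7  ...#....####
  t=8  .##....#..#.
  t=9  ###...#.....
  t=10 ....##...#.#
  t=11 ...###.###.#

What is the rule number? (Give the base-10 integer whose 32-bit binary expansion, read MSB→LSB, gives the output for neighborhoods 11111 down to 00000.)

1280979053

  ##### -> .   bit 31 = 0  t=3,i=2
  ####. -> #   bit 30 = 1  t=3,i=5
  ###.# -> .   bit 29 = 0  t=0,i=6
  ###.. -> .   bit 28 = 0  t=6,i=6
  ##.## -> #   bit 27 = 1  t=0,i=7
  ##.#. -> #   bit 26 = 1  t=1,i=2
  ##..# -> .   bit 25 = 0  t=0,i=2
  ##... -> .   bit 24 = 0  t=2,i=11
  #.### -> .   bit 23 = 0  t=0,i=8
  #.##. -> #   bit 22 = 1  t=0,i=0
  #.#.# -> .   bit 21 = 0  t=5,i=7
  #.#.. -> #   bit 20 = 1  t=1,i=3
  #..## -> #   bit 19 = 1  t=0,i=3
  #..#. -> .   bit 18 = 0  t=8,i=9
  #...# -> #   bit 17 = 1  t=1,i=5
  #.... -> .   bit 16 = 0  t=4,i=1
  .#### -> .   bit 15 = 0  t=3,i=1
  .###. -> .   bit 14 = 0  t=0,i=5
  .##.# -> #   bit 13 = 1  t=2,i=3
  .##.. -> #   bit 12 = 1  t=0,i=1
  .#.## -> .   bit 11 = 0  t=5,i=3
  .#.#. -> .   bit 10 = 0  t=4,i=6
  .#..# -> .   bit 9 = 0  t=8,i=8
  .#... -> .   bit 8 = 0  t=1,i=4
  ..### -> .   bit 7 = 0  t=0,i=4
  ..##. -> #   bit 6 = 1  t=2,i=2
  ..#.# -> #   bit 5 = 1  t=4,i=5
  ..#.. -> .   bit 4 = 0  t=1,i=7
  ...## -> #   bit 3 = 1  t=1,i=10
  ...#. -> #   bit 2 = 1  t=1,i=6
  ....# -> .   bit 1 = 0  t=4,i=3
  ..... -> #   bit 0 = 1  t=4,i=2
  bits 01001100010110100011000001101101 = 1280979053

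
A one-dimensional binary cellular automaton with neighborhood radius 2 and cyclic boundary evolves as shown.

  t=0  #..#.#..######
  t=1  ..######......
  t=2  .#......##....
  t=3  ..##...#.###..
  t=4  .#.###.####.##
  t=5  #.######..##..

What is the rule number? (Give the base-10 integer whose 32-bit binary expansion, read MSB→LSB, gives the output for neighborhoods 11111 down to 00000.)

765419304

  ##### -> .   bit 31 = 0  t=0,i=10
  ####. -> .   bit 30 = 0  t=0,i=13
  ###.# -> #   bit 29 = 1  t=4,i=5
  ###.. -> .   bit 28 = 0  t=0,i=0
  ##.## -> #   bit 27 = 1  t=4,i=6
  ##.#. -> #   bit 26 = 1  t=4,i=0
  ##..# -> .   bit 25 = 0  t=0,i=1
  ##... -> #   bit 24 = 1  t=1,i=8
  #.### -> #   bit 23 = 1  t=3,i=9
  #.##. -> .   bit 22 = 0  t=4,i=12
  #.#.# -> .   bit 21 = 0  t=4,i=1
  #.#.. -> #   bit 20 = 1  t=0,i=5
  #..## -> #   bit 19 = 1  t=0,i=7
  #..#. -> #   bit 18 = 1  t=0,i=2
  #...# -> #   bit 17 = 1  t=3,i=5
  #.... -> #   bit 16 = 1  t=1,i=9
  .#### -> .   bit 15 = 0  t=0,i=9
  .###. -> #   bit 14 = 1  t=3,i=10
  .##.# -> .   bit 13 = 0  t=4,i=13
  .##.. -> #   bit 12 = 1  t=2,i=9
  .#.## -> #   bit 11 = 1  t=3,i=8
  .#.#. -> #   bit 10 = 1  t=0,i=4
  .#..# -> #   bit 9 = 1  t=0,i=6
  .#... -> #   bit 8 = 1  t=2,i=2
  ..### -> .   bit 7 = 0  t=0,i=8
  ..##. -> .   bit 6 = 0  t=2,i=8
  ..#.# -> #   bit 5 = 1  t=0,i=3
  ..#.. -> .   bit 4 = 0  t=2,i=1
  ...## -> #   bit 3 = 1  t=1,i=1
  ...#. -> .   bit 2 = 0  t=2,i=0
  ....# -> .   bit 1 = 0  t=1,i=0
  ..... -> .   bit 0 = 0  t=1,i=10
  bits 00101101100111110101111100101000 = 765419304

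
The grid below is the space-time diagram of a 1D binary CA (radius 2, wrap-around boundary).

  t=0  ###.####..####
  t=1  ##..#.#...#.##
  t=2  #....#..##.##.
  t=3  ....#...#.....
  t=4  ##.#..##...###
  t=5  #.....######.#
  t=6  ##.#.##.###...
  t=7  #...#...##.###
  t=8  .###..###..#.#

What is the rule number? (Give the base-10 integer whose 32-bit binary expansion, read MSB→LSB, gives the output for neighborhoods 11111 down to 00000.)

3246546125

  [31] ##### => #  t=0,i=0
  [30] ####. => #  t=0,i=1
  [29] ###.# => .  t=0,i=2
  [28] ###.. => .  t=0,i=7
  [27] ##.## => .  t=0,i=3
  [26] ##.#. => .  t=2,i=13
  [25] ##..# => .  t=0,i=8
  [24] ##... => #  t=4,i=8
  [23] #.### => #  t=0,i=4
  [22] #.##. => .  t=2,i=11
  [21] #.#.# => .  t=6,i=3
  [20] #.#.. => .  t=1,i=6
  [19] #..## => .  t=0,i=9
  [18] #..#. => .  t=1,i=3
  [17] #...# => #  t=1,i=8
  [16] #.... => .  t=2,i=2
  [15] .#### => .  t=0,i=5
  [14] .###. => #  t=6,i=9
  [13] .##.# => .  t=2,i=9
  [12] .##.. => #  t=4,i=7
  [11] .#.## => #  t=1,i=11
  [10] .#.#. => #  t=1,i=5
  [9] .#..# => .  t=2,i=6
  [8] .#... => .  t=1,i=7
  [7] ..### => #  t=0,i=10
  [6] ..##. => #  t=2,i=8
  [5] ..#.# => .  t=1,i=4
  [4] ..#.. => .  t=2,i=5
  [3] ...## => #  t=4,i=10
  [2] ...#. => #  t=1,i=9
  [1] ....# => .  t=2,i=3
  [0] ..... => #  t=3,i=0
  bits 11000001100000100101110011001101 = 3246546125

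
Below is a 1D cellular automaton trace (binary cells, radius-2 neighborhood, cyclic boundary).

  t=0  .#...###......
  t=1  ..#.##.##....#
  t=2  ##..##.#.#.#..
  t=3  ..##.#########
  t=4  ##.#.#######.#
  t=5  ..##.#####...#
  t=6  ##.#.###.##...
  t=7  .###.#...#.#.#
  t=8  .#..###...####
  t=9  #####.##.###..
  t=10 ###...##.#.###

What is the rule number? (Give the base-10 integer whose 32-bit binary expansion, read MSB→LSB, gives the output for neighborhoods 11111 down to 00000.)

2549917578

  #####|#  b31=1 t=3,i=7
  ####.|.  b30=0 t=3,i=12
  ###.#|.  b29=0 t=4,i=1
  ###..|#  b28=1 t=0,i=7
  ##.##|.  b27=0 t=1,i=6
  ##.#.|#  b26=1 t=2,i=6
  ##..#|#  b25=1 t=2,i=2
  ##...|#  b24=1 t=0,i=8
  #.###|#  b23=1 t=3,i=5
  #.##.|#  b22=1 t=1,i=4
  #.#.#|#  b21=1 t=2,i=7
  #.#..|#  b20=1 t=2,i=11
  #..##|#  b19=1 t=2,i=3
  #..#.|#  b18=1 t=1,i=1
  #...#|.  b17=0 t=0,i=3
  #....|.  b16=0 t=0,i=9
  .####|#  b15=1 t=3,i=6
  .###.|.  b14=0 t=0,i=6
  .##.#|#  b13=1 t=1,i=5
  .##..|.  b12=0 t=1,i=8
  .#.##|.  b11=0 t=1,i=3
  .#.#.|#  b10=1 t=2,i=8
  .#..#|#  b9=1 t=1,i=0
  .#...|#  b8=1 t=0,i=2
  ..###|#  b7=1 t=0,i=5
  ..##.|.  b6=0 t=2,i=0
  ..#.#|.  b5=0 t=1,i=2
  ..#..|.  b4=0 t=0,i=1
  ...##|#  b3=1 t=0,i=4
  ...#.|.  b2=0 t=0,i=0
  ....#|#  b1=1 t=0,i=13
  .....|.  b0=0 t=0,i=10
  bits 10010111111111001010011110001010 = 2549917578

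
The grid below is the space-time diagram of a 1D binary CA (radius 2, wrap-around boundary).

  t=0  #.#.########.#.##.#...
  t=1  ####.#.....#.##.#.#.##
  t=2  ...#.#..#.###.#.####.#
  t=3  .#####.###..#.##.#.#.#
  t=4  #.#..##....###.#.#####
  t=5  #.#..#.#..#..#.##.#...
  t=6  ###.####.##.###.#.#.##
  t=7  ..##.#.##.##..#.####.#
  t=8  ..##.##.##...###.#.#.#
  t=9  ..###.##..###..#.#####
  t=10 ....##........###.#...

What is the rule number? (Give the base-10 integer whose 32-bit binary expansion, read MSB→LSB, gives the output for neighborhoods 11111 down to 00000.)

691448957

  #####|.  b31=0 t=0,i=6
  ####.|.  b30=0 t=0,i=10
  ###.#|#  b29=1 t=0,i=11
  ###..|.  b28=0 t=3,i=9
  ##.##|#  b27=1 t=3,i=6
  ##.#.|.  b26=0 t=0,i=12
  ##..#|.  b25=0 t=3,i=10
  ##...|#  b24=1 t=4,i=7
  #.###|.  b23=0 t=0,i=4
  #.##.|.  b22=0 t=0,i=15
  #.#.#|#  b21=1 t=0,i=2
  #.#..|#  b20=1 t=0,i=18
  #..##|.  b19=0 t=4,i=4
  #..#.|#  b18=1 t=2,i=7
  #...#|#  b17=1 t=0,i=20
  #....|.  b16=0 t=1,i=7
  .####|#  b15=1 t=0,i=5
  .###.|.  b14=0 t=2,i=11
  .##.#|#  b13=1 t=0,i=16
  .##..|.  b12=0 t=4,i=6
  .#.##|#  b11=1 t=0,i=3
  .#.#.|#  b10=1 t=0,i=1
  .#..#|.  b9=0 t=2,i=6
  .#...|.  b8=0 t=0,i=19
  ..###|.  b7=0 t=4,i=11
  ..##.|#  b6=1 t=4,i=5
  ..#.#|#  b5=1 t=0,i=0
  ..#..|#  b4=1 t=5,i=10
  ...##|#  b3=1 t=4,i=10
  ...#.|#  b2=1 t=0,i=21
  ....#|.  b1=0 t=1,i=9
  .....|#  b0=1 t=1,i=8
  bits 00101001001101101010110001111101 = 691448957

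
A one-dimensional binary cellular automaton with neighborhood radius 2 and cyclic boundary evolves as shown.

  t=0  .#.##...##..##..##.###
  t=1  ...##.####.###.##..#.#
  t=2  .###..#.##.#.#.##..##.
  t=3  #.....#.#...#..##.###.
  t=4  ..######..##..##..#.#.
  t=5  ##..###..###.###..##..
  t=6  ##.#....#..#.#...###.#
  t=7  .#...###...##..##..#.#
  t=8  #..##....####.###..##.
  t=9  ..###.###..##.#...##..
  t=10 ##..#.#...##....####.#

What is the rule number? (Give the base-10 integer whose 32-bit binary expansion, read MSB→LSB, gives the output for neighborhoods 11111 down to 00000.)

  nb #####: next=#  (t=4,i=4, bit31=1)
  nb ####.: next=#  (t=1,i=8, bit30=1)
  nb ###.#: next=#  (t=0,i=21, bit29=1)
  nb ###..: next=.  (t=2,i=3, bit28=0)
  nb ##.##: next=.  (t=0,i=18, bit27=0)
  nb ##.#.: next=.  (t=0,i=0, bit26=0)
  nb ##..#: next=.  (t=0,i=10, bit25=0)
  nb ##...: next=.  (t=0,i=5, bit24=0)
  nb #.###: next=#  (t=0,i=19, bit23=1)
  nb #.##.: next=#  (t=0,i=3, bit22=1)
  nb #.#.#: next=.  (t=0,i=1, bit21=0)
  nb #.#..: next=.  (t=1,i=21, bit20=0)
  nb #..##: next=#  (t=0,i=11, bit19=1)
  nb #..#.: next=.  (t=1,i=18, bit18=0)
  nb #...#: next=#  (t=0,i=6, bit17=1)
  nb #....: next=#  (t=3,i=2, bit16=1)
  nb .####: next=.  (t=1,i=7, bit15=0)
  nb .###.: next=.  (t=0,i=20, bit14=0)
  nb .##.#: next=.  (t=0,i=17, bit13=0)
  nb .##..: next=#  (t=0,i=4, bit12=1)
  nb .#.##: next=.  (t=0,i=2, bit11=0)
  nb .#.#.: next=#  (t=1,i=20, bit10=1)
  nb .#..#: next=.  (t=3,i=13, bit9=0)
  nb .#...: next=.  (t=1,i=0, bit8=0)
  nb ..###: next=.  (t=2,i=1, bit7=0)
  nb ..##.: next=#  (t=0,i=8, bit6=1)
  nb ..#.#: next=#  (t=1,i=19, bit5=1)
  nb ..#..: next=.  (t=3,i=12, bit4=0)
  nb ...##: next=#  (t=0,i=7, bit3=1)
  nb ...#.: next=#  (t=3,i=5, bit2=1)
  nb ....#: next=#  (t=3,i=4, bit1=1)
  nb .....: next=#  (t=3,i=3, bit0=1)
  bits 11100000110010110001010001101111 = 3771405423

3771405423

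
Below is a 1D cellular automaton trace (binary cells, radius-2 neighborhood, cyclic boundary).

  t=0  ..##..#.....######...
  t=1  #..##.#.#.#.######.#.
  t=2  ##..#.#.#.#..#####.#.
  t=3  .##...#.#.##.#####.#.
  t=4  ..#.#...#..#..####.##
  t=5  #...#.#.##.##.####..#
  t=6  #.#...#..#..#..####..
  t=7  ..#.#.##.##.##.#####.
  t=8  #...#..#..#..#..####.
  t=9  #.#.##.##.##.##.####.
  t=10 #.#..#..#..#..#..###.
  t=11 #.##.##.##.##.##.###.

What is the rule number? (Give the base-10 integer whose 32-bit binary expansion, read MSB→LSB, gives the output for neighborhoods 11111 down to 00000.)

  [31] ##### => #  t=0,i=14
  [30] ####. => #  t=0,i=16
  [29] ###.# => #  t=1,i=17
  [28] ###.. => #  t=0,i=17
  [27] ##.## => .  t=3,i=12
  [26] ##.#. => .  t=1,i=5
  [25] ##..# => #  t=0,i=4
  [24] ##... => .  t=0,i=18
  [23] #.### => .  t=1,i=12
  [22] #.##. => .  t=2,i=0
  [21] #.#.# => #  t=1,i=6
  [20] #.#.. => #  t=1,i=0
  [19] #..## => .  t=1,i=2
  [18] #..#. => .  t=0,i=5
  [17] #...# => #  t=3,i=4
  [16] #.... => #  t=0,i=8
  [15] .#### => #  t=0,i=13
  [14] .###. => #  t=10,i=18
  [13] .##.# => #  t=1,i=4
  [12] .##.. => #  t=0,i=3
  [11] .#.## => .  t=1,i=11
  [10] .#.#. => .  t=1,i=7
  [9] .#..# => #  t=1,i=1
  [8] .#... => .  t=0,i=7
  [7] ..### => #  t=0,i=12
  [6] ..##. => .  t=0,i=2
  [5] ..#.# => .  t=2,i=4
  [4] ..#.. => #  t=0,i=6
  [3] ...## => .  t=0,i=1
  [2] ...#. => .  t=3,i=5
  [1] ....# => #  t=0,i=0
  [0] ..... => .  t=0,i=9
  bits 11110010001100111111001010010010 = 4063490706

4063490706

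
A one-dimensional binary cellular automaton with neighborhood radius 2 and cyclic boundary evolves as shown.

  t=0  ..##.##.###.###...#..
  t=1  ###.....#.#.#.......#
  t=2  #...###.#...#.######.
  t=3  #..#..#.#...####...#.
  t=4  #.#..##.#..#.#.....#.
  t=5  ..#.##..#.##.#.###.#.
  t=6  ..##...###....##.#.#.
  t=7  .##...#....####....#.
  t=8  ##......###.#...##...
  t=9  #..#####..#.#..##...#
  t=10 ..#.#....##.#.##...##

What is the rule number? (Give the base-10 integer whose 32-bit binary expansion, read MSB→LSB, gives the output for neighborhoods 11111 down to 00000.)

  [31] ##### => .  t=2,i=16
  [30] ####. => .  t=1,i=1
  [29] ###.# => #  t=0,i=10
  [28] ###.. => .  t=0,i=14
  [27] ##.## => .  t=0,i=4
  [26] ##.#. => .  t=2,i=7
  [25] ##..# => .  t=5,i=6
  [24] ##... => .  t=0,i=15
  [23] #.### => #  t=0,i=8
  [22] #.##. => .  t=0,i=5
  [21] #.#.# => .  t=1,i=10
  [20] #.#.. => #  t=1,i=12
  [19] #..## => #  t=4,i=4
  [18] #..#. => #  t=3,i=2
  [17] #...# => .  t=0,i=16
  [16] #.... => #  t=0,i=20
  [15] .#### => #  t=1,i=0
  [14] .###. => .  t=0,i=9
  [13] .##.# => .  t=0,i=3
  [12] .##.. => .  t=5,i=5
  [11] .#.## => #  t=2,i=13
  [10] .#.#. => .  t=1,i=9
  [9] .#..# => .  t=3,i=1
  [8] .#... => .  t=0,i=19
  [7] ..### => .  t=1,i=20
  [6] ..##. => #  t=0,i=2
  [5] ..#.# => #  t=1,i=8
  [4] ..#.. => .  t=0,i=18
  [3] ...## => #  t=0,i=1
  [2] ...#. => .  t=0,i=17
  [1] ....# => #  t=0,i=0
  [0] ..... => #  t=1,i=5
  bits 00100000100111011000100001101011 = 547194987

547194987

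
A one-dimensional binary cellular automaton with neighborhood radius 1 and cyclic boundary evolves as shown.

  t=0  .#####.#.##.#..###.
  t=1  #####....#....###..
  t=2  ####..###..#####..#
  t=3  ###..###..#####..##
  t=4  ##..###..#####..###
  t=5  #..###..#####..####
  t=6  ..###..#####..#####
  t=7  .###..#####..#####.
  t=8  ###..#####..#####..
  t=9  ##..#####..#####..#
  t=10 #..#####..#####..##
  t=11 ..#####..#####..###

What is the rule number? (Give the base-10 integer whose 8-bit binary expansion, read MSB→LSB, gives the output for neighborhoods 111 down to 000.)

  [7] ### => #  t=0,i=2
  [6] ##. => .  t=0,i=5
  [5] #.# => .  t=0,i=6
  [4] #.. => .  t=0,i=13
  [3] .## => #  t=0,i=1
  [2] .#. => .  t=0,i=7
  [1] ..# => #  t=0,i=0
  [0] ... => #  t=1,i=6
  bits 10001011 = 139

139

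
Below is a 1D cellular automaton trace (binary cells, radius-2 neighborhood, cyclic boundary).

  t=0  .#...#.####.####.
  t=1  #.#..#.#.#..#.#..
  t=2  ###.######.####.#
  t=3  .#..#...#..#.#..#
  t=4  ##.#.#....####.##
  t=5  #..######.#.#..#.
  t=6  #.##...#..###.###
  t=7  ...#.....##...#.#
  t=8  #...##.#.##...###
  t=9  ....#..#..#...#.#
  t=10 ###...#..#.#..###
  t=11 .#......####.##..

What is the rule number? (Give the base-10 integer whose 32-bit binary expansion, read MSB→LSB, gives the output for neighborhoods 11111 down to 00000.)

1086133730

  #####|.  b31=0 t=2,i=6
  ####.|#  b30=1 t=0,i=9
  ###.#|.  b29=0 t=0,i=10
  ###..|.  b28=0 t=0,i=15
  ##.##|.  b27=0 t=0,i=11
  ##.#.|.  b26=0 t=4,i=2
  ##..#|.  b25=0 t=0,i=16
  ##...|.  b24=0 t=6,i=4
  #.###|#  b23=1 t=0,i=7
  #.##.|.  b22=0 t=6,i=2
  #.#.#|#  b21=1 t=1,i=7
  #.#..|#  b20=1 t=1,i=2
  #..##|#  b19=1 t=5,i=2
  #..#.|#  b18=1 t=0,i=0
  #...#|.  b17=0 t=0,i=3
  #....|#  b16=1 t=4,i=7
  .####|.  b15=0 t=0,i=8
  .###.|.  b14=0 t=6,i=11
  .##.#|.  b13=0 t=8,i=5
  .##..|#  b12=1 t=6,i=3
  .#.##|.  b11=0 t=0,i=6
  .#.#.|#  b10=1 t=1,i=1
  .#..#|.  b9=0 t=1,i=3
  .#...|#  b8=1 t=0,i=2
  ..###|#  b7=1 t=4,i=10
  ..##.|#  b6=1 t=7,i=9
  ..#.#|#  b5=1 t=0,i=5
  ..#..|.  b4=0 t=0,i=1
  ...##|.  b3=0 t=4,i=9
  ...#.|.  b2=0 t=0,i=4
  ....#|#  b1=1 t=4,i=8
  .....|.  b0=0 t=7,i=6
  bits 01000000101111010001010111100010 = 1086133730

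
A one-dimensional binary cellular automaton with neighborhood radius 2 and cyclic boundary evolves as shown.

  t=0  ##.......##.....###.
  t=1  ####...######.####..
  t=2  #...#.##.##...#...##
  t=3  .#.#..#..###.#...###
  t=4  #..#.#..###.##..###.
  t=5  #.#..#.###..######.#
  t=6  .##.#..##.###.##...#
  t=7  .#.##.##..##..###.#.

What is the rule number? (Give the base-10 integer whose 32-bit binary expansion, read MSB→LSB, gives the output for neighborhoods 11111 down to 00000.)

  #####|#  b31=1 t=1,i=9
  ####.|.  b30=0 t=1,i=2
  ###.#|.  b29=0 t=0,i=18
  ###..|.  b28=0 t=1,i=3
  ##.##|.  b27=0 t=0,i=19
  ##.#.|#  b26=1 t=3,i=0
  ##..#|#  b25=1 t=1,i=18
  ##...|#  b24=1 t=0,i=2
  #.###|#  b23=1 t=1,i=14
  #.##.|#  b22=1 t=0,i=0
  #.#.#|.  b21=0 t=3,i=1
  #.#..|#  b20=1 t=3,i=3
  #..##|#  b19=1 t=1,i=19
  #..#.|#  b18=1 t=3,i=5
  #...#|.  b17=0 t=1,i=5
  #....|#  b16=1 t=0,i=3
  .####|.  b15=0 t=1,i=1
  .###.|#  b14=1 t=0,i=17
  .##.#|.  b13=0 t=2,i=7
  .##..|#  b12=1 t=0,i=1
  .#.##|.  b11=0 t=2,i=5
  .#.#.|.  b10=0 t=3,i=2
  .#..#|.  b9=0 t=3,i=4
  .#...|.  b8=0 t=2,i=15
  ..###|#  b7=1 t=0,i=16
  ..##.|#  b6=1 t=0,i=9
  ..#.#|.  b5=0 t=2,i=4
  ..#..|.  b4=0 t=2,i=14
  ...##|#  b3=1 t=0,i=8
  ...#.|#  b2=1 t=2,i=3
  ....#|#  b1=1 t=0,i=7
  .....|.  b0=0 t=0,i=4
  bits 10000111110111010101000011001110 = 2279428302

2279428302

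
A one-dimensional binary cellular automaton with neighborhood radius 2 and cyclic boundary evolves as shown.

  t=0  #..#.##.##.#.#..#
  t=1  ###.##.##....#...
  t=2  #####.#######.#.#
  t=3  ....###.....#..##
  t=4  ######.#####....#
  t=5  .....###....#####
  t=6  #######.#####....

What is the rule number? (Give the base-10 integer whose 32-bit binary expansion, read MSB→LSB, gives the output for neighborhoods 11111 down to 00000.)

  nb #####: next=.  (t=2,i=1, bit31=0)
  nb ####.: next=.  (t=2,i=3, bit30=0)
  nb ###.#: next=#  (t=1,i=2, bit29=1)
  nb ###..: next=.  (t=3,i=6, bit28=0)
  nb ##.##: next=#  (t=0,i=7, bit27=1)
  nb ##.#.: next=.  (t=0,i=10, bit26=0)
  nb ##..#: next=#  (t=0,i=1, bit25=1)
  nb ##...: next=#  (t=1,i=9, bit24=1)
  nb #.###: next=#  (t=2,i=6, bit23=1)
  nb #.##.: next=#  (t=0,i=5, bit22=1)
  nb #.#.#: next=.  (t=0,i=11, bit21=0)
  nb #.#..: next=#  (t=0,i=13, bit20=1)
  nb #..##: next=.  (t=0,i=15, bit19=0)
  nb #..#.: next=#  (t=0,i=2, bit18=1)
  nb #...#: next=.  (t=1,i=15, bit17=0)
  nb #....: next=#  (t=1,i=10, bit16=1)
  nb .####: next=.  (t=2,i=0, bit15=0)
  nb .###.: next=#  (t=1,i=1, bit14=1)
  nb .##.#: next=.  (t=0,i=6, bit13=0)
  nb .##..: next=#  (t=0,i=0, bit12=1)
  nb .#.##: next=#  (t=0,i=4, bit11=1)
  nb .#.#.: next=.  (t=0,i=12, bit10=0)
  nb .#..#: next=.  (t=0,i=14, bit9=0)
  nb .#...: next=#  (t=1,i=14, bit8=1)
  nb ..###: next=#  (t=1,i=0, bit7=1)
  nb ..##.: next=.  (t=0,i=16, bit6=0)
  nb ..#.#: next=.  (t=0,i=3, bit5=0)
  nb ..#..: next=.  (t=1,i=13, bit4=0)
  nb ...##: next=#  (t=1,i=16, bit3=1)
  nb ...#.: next=#  (t=1,i=12, bit2=1)
  nb ....#: next=#  (t=1,i=11, bit1=1)
  nb .....: next=#  (t=3,i=9, bit0=1)
  bits 00101011110101010101100110001111 = 735402383

735402383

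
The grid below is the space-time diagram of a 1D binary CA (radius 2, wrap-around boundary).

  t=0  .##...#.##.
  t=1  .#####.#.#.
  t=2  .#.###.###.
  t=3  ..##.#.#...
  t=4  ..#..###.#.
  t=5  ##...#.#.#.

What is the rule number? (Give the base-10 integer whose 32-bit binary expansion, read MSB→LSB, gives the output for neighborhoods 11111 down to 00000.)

3786611908

  ##### -> #   bit 31 = 1  t=1,i=3
  ####. -> #   bit 30 = 1  t=1,i=4
  ###.# -> #   bit 29 = 1  t=1,i=5
  ###.. -> .   bit 28 = 0  t=2,i=9
  ##.## -> .   bit 27 = 0  t=2,i=6
  ##.#. -> .   bit 26 = 0  t=1,i=6
  ##..# -> .   bit 25 = 0  t=0,i=10
  ##... -> #   bit 24 = 1  t=0,i=3
  #.### -> #   bit 23 = 1  t=2,i=3
  #.##. -> .   bit 22 = 0  t=0,i=8
  #.#.# -> #   bit 21 = 1  t=1,i=7
  #.#.. -> #   bit 20 = 1  t=1,i=9
  #..## -> .   bit 19 = 0  t=0,i=0
  #..#. -> .   bit 18 = 0  t=2,i=0
  #...# -> #   bit 17 = 1  t=0,i=4
  #.... -> #   bit 16 = 1  t=3,i=9
  .#### -> .   bit 15 = 0  t=1,i=2
  .###. -> .   bit 14 = 0  t=2,i=4
  .##.# -> .   bit 13 = 0  t=3,i=3
  .##.. -> #   bit 12 = 1  t=0,i=2
  .#.## -> #   bit 11 = 1  t=0,i=7
  .#.#. -> #   bit 10 = 1  t=1,i=8
  .#..# -> .   bit 9 = 0  t=1,i=10
  .#... -> .   bit 8 = 0  t=3,i=8
  ..### -> #   bit 7 = 1  t=1,i=1
  ..##. -> #   bit 6 = 1  t=0,i=1
  ..#.# -> .   bit 5 = 0  t=0,i=6
  ..#.. -> .   bit 4 = 0  t=4,i=2
  ...## -> .   bit 3 = 0  t=3,i=1
  ...#. -> #   bit 2 = 1  t=0,i=5
  ....# -> .   bit 1 = 0  t=3,i=0
  ..... -> .   bit 0 = 0  t=3,i=10
  bits 11100001101100110001110011000100 = 3786611908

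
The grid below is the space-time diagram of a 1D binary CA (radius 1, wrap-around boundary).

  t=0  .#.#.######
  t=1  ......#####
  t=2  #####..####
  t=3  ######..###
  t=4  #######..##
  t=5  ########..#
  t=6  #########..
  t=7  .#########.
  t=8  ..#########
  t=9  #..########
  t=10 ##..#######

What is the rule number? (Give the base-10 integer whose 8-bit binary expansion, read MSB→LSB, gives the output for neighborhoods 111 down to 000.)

  ### -> #   bit 7 = 1  t=0,i=6
  ##. -> #   bit 6 = 1  t=0,i=10
  #.# -> .   bit 5 = 0  t=0,i=0
  #.. -> #   bit 4 = 1  t=1,i=0
  .## -> .   bit 3 = 0  t=0,i=5
  .#. -> .   bit 2 = 0  t=0,i=1
  ..# -> .   bit 1 = 0  t=1,i=5
  ... -> #   bit 0 = 1  t=1,i=1
  bits 11010001 = 209

209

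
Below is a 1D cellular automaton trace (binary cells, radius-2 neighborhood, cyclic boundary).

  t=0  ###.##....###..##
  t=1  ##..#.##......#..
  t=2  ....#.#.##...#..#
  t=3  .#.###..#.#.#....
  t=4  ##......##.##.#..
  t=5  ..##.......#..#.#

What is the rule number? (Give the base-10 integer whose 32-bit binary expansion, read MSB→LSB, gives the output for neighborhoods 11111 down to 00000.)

3243836452

  #####|#  b31=1 t=0,i=0
  ####.|#  b30=1 t=0,i=1
  ###.#|.  b29=0 t=0,i=2
  ###..|.  b28=0 t=0,i=12
  ##.##|.  b27=0 t=0,i=3
  ##.#.|.  b26=0 t=4,i=13
  ##..#|.  b25=0 t=0,i=13
  ##...|#  b24=1 t=0,i=6
  #.###|.  b23=0 t=3,i=3
  #.##.|#  b22=1 t=0,i=4
  #.#.#|.  b21=0 t=2,i=6
  #.#..|#  b20=1 t=3,i=12
  #..##|#  b19=1 t=0,i=14
  #..#.|.  b18=0 t=1,i=3
  #...#|.  b17=0 t=2,i=11
  #....|#  b16=1 t=0,i=7
  .####|.  b15=0 t=0,i=16
  .###.|.  b14=0 t=0,i=11
  .##.#|.  b13=0 t=4,i=9
  .##..|.  b12=0 t=0,i=5
  .#.##|.  b11=0 t=1,i=5
  .#.#.|#  b10=1 t=2,i=5
  .#..#|.  b9=0 t=1,i=15
  .#...|.  b8=0 t=2,i=0
  ..###|.  b7=0 t=0,i=10
  ..##.|.  b6=0 t=1,i=0
  ..#.#|#  b5=1 t=1,i=4
  ..#..|.  b4=0 t=1,i=14
  ...##|.  b3=0 t=0,i=9
  ...#.|#  b2=1 t=1,i=13
  ....#|.  b1=0 t=0,i=8
  .....|.  b0=0 t=1,i=10
  bits 11000001010110010000010000100100 = 3243836452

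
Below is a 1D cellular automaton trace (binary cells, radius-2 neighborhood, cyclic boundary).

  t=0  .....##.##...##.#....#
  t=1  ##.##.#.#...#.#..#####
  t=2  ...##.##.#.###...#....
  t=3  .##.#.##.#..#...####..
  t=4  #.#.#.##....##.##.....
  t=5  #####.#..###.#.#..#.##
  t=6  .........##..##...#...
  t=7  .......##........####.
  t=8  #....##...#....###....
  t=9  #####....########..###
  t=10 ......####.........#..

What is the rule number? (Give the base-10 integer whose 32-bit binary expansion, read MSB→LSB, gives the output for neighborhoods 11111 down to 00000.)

6383038

  ##### -> .   bit 31 = 0  t=1,i=19
  ####. -> .   bit 30 = 0  t=1,i=0
  ###.# -> .   bit 29 = 0  t=1,i=1
  ###.. -> .   bit 28 = 0  t=2,i=13
  ##.## -> .   bit 27 = 0  t=0,i=7
  ##.#. -> .   bit 26 = 0  t=0,i=15
  ##..# -> .   bit 25 = 0  t=6,i=11
  ##... -> .   bit 24 = 0  t=0,i=10
  #.### -> .   bit 23 = 0  t=2,i=11
  #.##. -> #   bit 22 = 1  t=0,i=8
  #.#.# -> #   bit 21 = 1  t=1,i=6
  #.#.. -> .   bit 20 = 0  t=0,i=16
  #..## -> .   bit 19 = 0  t=1,i=16
  #..#. -> .   bit 18 = 0  t=3,i=11
  #...# -> .   bit 17 = 0  t=0,i=11
  #.... -> #   bit 16 = 1  t=0,i=1
  .#### -> .   bit 15 = 0  t=1,i=18
  .###. -> #   bit 14 = 1  t=2,i=12
  .##.# -> #   bit 13 = 1  t=0,i=6
  .##.. -> .   bit 12 = 0  t=0,i=9
  .#.## -> .   bit 11 = 0  t=2,i=10
  .#.#. -> #   bit 10 = 1  t=1,i=7
  .#..# -> .   bit 9 = 0  t=1,i=15
  .#... -> #   bit 8 = 1  t=0,i=0
  ..### -> #   bit 7 = 1  t=1,i=17
  ..##. -> .   bit 6 = 0  t=0,i=5
  ..#.# -> #   bit 5 = 1  t=1,i=12
  ..#.. -> #   bit 4 = 1  t=0,i=21
  ...## -> #   bit 3 = 1  t=0,i=4
  ...#. -> #   bit 2 = 1  t=0,i=20
  ....# -> #   bit 1 = 1  t=0,i=3
  ..... -> .   bit 0 = 0  t=0,i=2
  bits 00000000011000010110010110111110 = 6383038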